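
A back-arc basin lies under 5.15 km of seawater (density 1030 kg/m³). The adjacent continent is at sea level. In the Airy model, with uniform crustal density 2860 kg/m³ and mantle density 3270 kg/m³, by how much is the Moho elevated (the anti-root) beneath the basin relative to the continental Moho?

23 km

For local isostatic compensation: replacing crust with seawater at the top is compensated by replacing crust with mantle at the base: d (ρ_c − ρ_w) = a (ρ_m − ρ_c).
a = d (ρ_c − ρ_w)/(ρ_m − ρ_c) = 5.15 km × 1830/410 = 23 km.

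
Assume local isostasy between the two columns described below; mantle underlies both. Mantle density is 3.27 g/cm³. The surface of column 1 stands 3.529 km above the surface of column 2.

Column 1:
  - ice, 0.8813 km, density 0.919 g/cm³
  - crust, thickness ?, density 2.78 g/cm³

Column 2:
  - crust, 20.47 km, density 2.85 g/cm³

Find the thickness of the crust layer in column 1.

Take the compensation level at the base of the deeper column (depth z_c below the surface of column 1) and equate Σ ρ_i t_i down to z_c; mantle fills any gap and the z_c terms cancel.
Column 1: 0.8813×0.919 + x×2.78 + (z_c − 0.8813 − x)×3.27
Column 2: 3.529×0 + 20.47×2.85 + (z_c − 3.529 − 20.47)×3.27
The z_c×3.27 term appears on both sides and cancels. Collect the known terms of each column as K = Σ(ρt)_known − 3.27 × (depth of known layers): K_1 = 0.8099147 − 3.27×0.8813 = −2.0719363; K_2 = 58.3395 − 3.27×(3.529 + 20.47) = −20.13723.
Balance: K_1 − x×(3.27 − 2.78) = K_2, so x = (K_1 − K_2)/(3.27 − 2.78) = 18.0653/0.49 = 36.9 km.

36.9 km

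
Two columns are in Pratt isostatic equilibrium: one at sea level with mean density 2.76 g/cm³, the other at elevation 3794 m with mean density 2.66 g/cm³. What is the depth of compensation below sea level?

101000 m

ρ_ref D = ρ (D + h) → D (ρ_ref − ρ) = ρ h.
D = ρ h/(ρ_ref − ρ) = 2.66 × 3794 m/(2.76 − 2.66) = 101000 m.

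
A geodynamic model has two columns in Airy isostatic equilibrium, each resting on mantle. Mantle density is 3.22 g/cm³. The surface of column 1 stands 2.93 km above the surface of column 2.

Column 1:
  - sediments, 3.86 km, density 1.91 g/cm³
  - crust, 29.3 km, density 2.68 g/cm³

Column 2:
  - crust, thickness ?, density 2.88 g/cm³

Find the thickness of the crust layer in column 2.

33.7 km

Take the compensation level at the base of the deeper column (depth z_c below the surface of column 1) and equate Σ ρ_i t_i down to z_c; mantle fills any gap and the z_c terms cancel.
Column 1: 3.86×1.91 + 29.3×2.68 + (z_c − 33.16)×3.22
Column 2: 2.93×0 + x×2.88 + (z_c − 2.93 − 0 − x)×3.22
The z_c×3.22 term appears on both sides and cancels. Collect the known terms of each column as K = Σ(ρt)_known − 3.22 × (depth of known layers): K_1 = 85.8966 − 3.22×33.16 = −20.8786; K_2 = 0 − 3.22×(2.93 + 0) = −9.4346.
Balance: K_1 = K_2 − x×(3.22 − 2.88), so x = (K_2 − K_1)/(3.22 − 2.88) = 11.444/0.34 = 33.7 km.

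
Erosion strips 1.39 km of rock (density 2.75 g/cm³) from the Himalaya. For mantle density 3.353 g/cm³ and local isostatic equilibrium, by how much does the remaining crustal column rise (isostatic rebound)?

Unloading: uplift u = e ρ_c/ρ_m = 1.39 km × 2.75/3.353 = 1.14 km.

1.14 km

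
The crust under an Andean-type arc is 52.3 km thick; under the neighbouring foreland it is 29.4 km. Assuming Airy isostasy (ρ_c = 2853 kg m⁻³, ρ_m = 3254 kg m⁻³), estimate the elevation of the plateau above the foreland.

Excess crust Δ = 52.3 km − 29.4 km = 22.9 km, split between elevation h and root r with h + r = Δ.
Airy balance ρ_c h = (ρ_m − ρ_c) r gives r = h ρ_c/(ρ_m − ρ_c), so h (1 + ρ_c/(ρ_m − ρ_c)) = Δ, i.e. h = Δ (ρ_m − ρ_c)/ρ_m.
h = 22.9 km × 401/3254 = 2.82 km.

2.82 km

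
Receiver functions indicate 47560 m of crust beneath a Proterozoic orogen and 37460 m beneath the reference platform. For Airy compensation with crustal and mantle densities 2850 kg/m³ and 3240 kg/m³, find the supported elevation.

1220 m

Excess crust Δ = 47560 m − 37460 m = 10100 m, split between elevation h and root r with h + r = Δ.
Airy balance ρ_c h = (ρ_m − ρ_c) r gives r = h ρ_c/(ρ_m − ρ_c), so h (1 + ρ_c/(ρ_m − ρ_c)) = Δ, i.e. h = Δ (ρ_m − ρ_c)/ρ_m.
h = 10100 m × 390/3240 = 1220 m.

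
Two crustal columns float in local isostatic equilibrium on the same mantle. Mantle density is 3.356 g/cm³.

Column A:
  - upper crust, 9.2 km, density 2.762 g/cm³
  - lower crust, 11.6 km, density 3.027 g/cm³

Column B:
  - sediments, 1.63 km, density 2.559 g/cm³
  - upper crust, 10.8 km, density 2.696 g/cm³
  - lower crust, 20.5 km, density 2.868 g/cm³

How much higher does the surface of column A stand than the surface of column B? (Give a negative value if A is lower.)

For any compensation level in the mantle, the mantle terms cancel and isostasy reduces to e = (Σt_A − Σt_B) − (Σ(ρt)_A − Σ(ρt)_B) / ρ_m.
Σt_A = 20.8 km; Σt_B = 32.93 km; Σ(ρt)_A = 60.5236; Σ(ρt)_B = 92.08197 (in km·g/cm³).
e = (20.8 − 32.93) − (60.5236 − 92.08197) / 3.356 = −2.73 km.

−2.73 km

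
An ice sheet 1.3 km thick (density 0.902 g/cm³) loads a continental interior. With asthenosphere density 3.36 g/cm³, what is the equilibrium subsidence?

0.349 km

Equating mass per unit area of the two columns: the ice load ρ_ice t is balanced by mantle displaced below, ρ_m s.
s = t ρ_ice / ρ_m = 1.3 km × 0.902/3.36 = 0.349 km.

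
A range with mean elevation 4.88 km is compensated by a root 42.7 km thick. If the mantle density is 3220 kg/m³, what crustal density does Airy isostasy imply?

ρ_c h = (ρ_m − ρ_c) r → ρ_c (h + r) = ρ_m r → ρ_c = ρ_m r / (h + r).
ρ_c = 3220 × 42.7 km / (4.88 km + 42.7 km) = 2890 kg/m³.

2890 kg/m³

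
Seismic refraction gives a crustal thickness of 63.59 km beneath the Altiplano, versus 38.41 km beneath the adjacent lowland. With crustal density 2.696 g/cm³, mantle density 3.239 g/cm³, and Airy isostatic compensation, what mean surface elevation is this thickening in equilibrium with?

4.22 km

Excess crust Δ = 63.59 km − 38.41 km = 25.18 km, split between elevation h and root r with h + r = Δ.
Airy balance ρ_c h = (ρ_m − ρ_c) r gives r = h ρ_c/(ρ_m − ρ_c), so h (1 + ρ_c/(ρ_m − ρ_c)) = Δ, i.e. h = Δ (ρ_m − ρ_c)/ρ_m.
h = 25.18 km × 0.543/3.239 = 4.22 km.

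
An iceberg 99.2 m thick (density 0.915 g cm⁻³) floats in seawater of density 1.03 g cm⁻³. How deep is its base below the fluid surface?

Draft d = t ρ_obj/ρ_fluid = 99.2 m × 0.915/1.03 = 88.1 m.

88.1 m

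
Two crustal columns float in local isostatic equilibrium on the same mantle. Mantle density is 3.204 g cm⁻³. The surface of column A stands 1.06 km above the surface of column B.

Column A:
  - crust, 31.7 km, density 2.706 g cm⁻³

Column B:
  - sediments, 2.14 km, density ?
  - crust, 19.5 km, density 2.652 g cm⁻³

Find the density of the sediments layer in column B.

Take the compensation level at the base of the deeper column (depth z_c below the surface of column A) and equate Σ ρ_i t_i down to z_c; mantle fills any gap and the z_c terms cancel.
Column A: 31.7×2.706 + (z_c − 31.7)×3.204
Column B: 1.06×0 + 2.14×ρ + 19.5×2.652 + (z_c − 1.06 − 21.64)×3.204
The z_c×3.204 term appears on both sides and cancels. Collect the known terms of each column as K = Σ(ρt)_known − 3.204 × (depth of known layers): K_A = 85.7802 − 3.204×31.7 = −15.7866; K_B = 51.714 − 3.204×(1.06 + 21.64) = −21.0168.
Balance: K_A = K_B + 2.14×ρ, so ρ = (K_A − K_B)/2.14 = 5.2302/2.14 = 2.44 g cm⁻³.

2.44 g cm⁻³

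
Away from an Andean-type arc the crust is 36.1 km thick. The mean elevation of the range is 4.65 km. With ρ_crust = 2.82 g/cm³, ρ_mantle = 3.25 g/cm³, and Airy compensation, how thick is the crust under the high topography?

71.2 km

Root depth r = h ρ_c / (ρ_m − ρ_c) = 4.65 km × 2.82 / 0.43 = 30.5 km.
Total thickness = T + h + r = 36.1 km + 4.65 km + 30.5 km = 71.2 km.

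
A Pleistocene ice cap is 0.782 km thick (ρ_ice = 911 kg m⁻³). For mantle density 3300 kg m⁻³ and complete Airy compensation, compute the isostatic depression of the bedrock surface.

By Archimedes' principle applied to the lithosphere: the ice load ρ_ice t is balanced by mantle displaced below, ρ_m s.
s = t ρ_ice / ρ_m = 0.782 km × 911/3300 = 0.216 km.

0.216 km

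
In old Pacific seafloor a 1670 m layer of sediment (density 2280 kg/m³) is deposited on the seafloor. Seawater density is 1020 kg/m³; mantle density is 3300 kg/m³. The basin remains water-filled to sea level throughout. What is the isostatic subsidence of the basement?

Submarine loading: the sediment displaces seawater, and the subsidence is in turn flooded, so s (ρ_m − ρ_w) = t (ρ_sed − ρ_w).
s = 1670 m × (2280 − 1020) / (3300 − 1020) = 923 m.

923 m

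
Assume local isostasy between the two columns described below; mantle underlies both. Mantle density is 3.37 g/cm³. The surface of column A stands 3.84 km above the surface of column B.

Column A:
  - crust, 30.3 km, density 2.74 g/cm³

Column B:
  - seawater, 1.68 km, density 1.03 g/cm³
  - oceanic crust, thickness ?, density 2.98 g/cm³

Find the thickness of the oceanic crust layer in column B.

Take the compensation level at the base of the deeper column (depth z_c below the surface of column A) and equate Σ ρ_i t_i down to z_c; mantle fills any gap and the z_c terms cancel.
Column A: 30.3×2.74 + (z_c − 30.3)×3.37
Column B: 3.84×0 + 1.68×1.03 + x×2.98 + (z_c − 3.84 − 1.68 − x)×3.37
The z_c×3.37 term appears on both sides and cancels. Collect the known terms of each column as K = Σ(ρt)_known − 3.37 × (depth of known layers): K_A = 83.022 − 3.37×30.3 = −19.089; K_B = 1.7304 − 3.37×(3.84 + 1.68) = −16.872.
Balance: K_A = K_B − x×(3.37 − 2.98), so x = (K_B − K_A)/(3.37 − 2.98) = 2.217/0.39 = 5.68 km.

5.68 km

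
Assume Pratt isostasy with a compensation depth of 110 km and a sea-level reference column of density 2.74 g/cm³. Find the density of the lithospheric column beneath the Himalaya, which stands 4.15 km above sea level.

Pratt balance: ρ_ref D = ρ (D + h).
ρ = ρ_ref D/(D + h) = 2.74 × 110 km/(110 km + 4.15 km) = 2.64 g/cm³.

2.64 g/cm³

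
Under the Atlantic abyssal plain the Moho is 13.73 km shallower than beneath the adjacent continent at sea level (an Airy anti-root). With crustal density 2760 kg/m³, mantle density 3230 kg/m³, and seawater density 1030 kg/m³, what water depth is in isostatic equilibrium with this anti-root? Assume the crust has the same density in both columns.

Replacing a thickness d of crust by seawater at the top must be balanced by replacing crust with mantle at the base: d (ρ_c − ρ_w) = a (ρ_m − ρ_c).
d = a (ρ_m − ρ_c)/(ρ_c − ρ_w) = 13.73 km × 470/1730 = 3.73 km.

3.73 km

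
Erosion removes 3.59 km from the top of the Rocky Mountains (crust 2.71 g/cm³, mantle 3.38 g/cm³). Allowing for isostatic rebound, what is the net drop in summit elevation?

Rebound u = e ρ_c/ρ_m = 3.59 km × 2.71/3.38 = 2.878 km.
Net surface drop = e − u = 3.59 km − 2.878 km = e (ρ_m − ρ_c)/ρ_m = 0.712 km.

0.712 km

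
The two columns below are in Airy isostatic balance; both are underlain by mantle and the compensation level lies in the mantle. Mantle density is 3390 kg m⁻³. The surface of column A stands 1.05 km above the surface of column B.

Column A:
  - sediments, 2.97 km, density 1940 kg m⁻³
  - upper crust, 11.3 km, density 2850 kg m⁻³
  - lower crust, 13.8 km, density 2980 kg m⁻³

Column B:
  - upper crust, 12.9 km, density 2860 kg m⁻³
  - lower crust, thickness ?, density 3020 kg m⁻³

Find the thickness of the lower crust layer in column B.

15.3 km

Take the compensation level at the base of the deeper column (depth z_c below the surface of column A) and equate Σ ρ_i t_i down to z_c; mantle fills any gap and the z_c terms cancel.
Column A: 2.97×1940 + 11.3×2850 + 13.8×2980 + (z_c − 28.07)×3390
Column B: 1.05×0 + 12.9×2860 + x×3020 + (z_c − 1.05 − 12.9 − x)×3390
The z_c×3390 term appears on both sides and cancels. Collect the known terms of each column as K = Σ(ρt)_known − 3390 × (depth of known layers): K_A = 79090.8 − 3390×28.07 = −16066.5; K_B = 36894 − 3390×(1.05 + 12.9) = −10396.5.
Balance: K_A = K_B − x×(3390 − 3020), so x = (K_B − K_A)/(3390 − 3020) = 5670/370 = 15.3 km.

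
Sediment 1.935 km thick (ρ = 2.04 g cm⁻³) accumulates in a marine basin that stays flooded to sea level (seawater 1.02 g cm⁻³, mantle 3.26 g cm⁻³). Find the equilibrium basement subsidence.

0.881 km

Submarine loading: the sediment displaces seawater, and the subsidence is in turn flooded, so s (ρ_m − ρ_w) = t (ρ_sed − ρ_w).
s = 1.935 km × (2.04 − 1.02) / (3.26 − 1.02) = 0.881 km.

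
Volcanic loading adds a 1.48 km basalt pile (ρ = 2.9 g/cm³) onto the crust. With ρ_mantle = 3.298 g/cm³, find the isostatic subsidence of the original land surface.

1.3 km

Subaerial loading: s = t ρ_load / ρ_m.
s = 1.48 km × 2.9/3.298 = 1.3 km.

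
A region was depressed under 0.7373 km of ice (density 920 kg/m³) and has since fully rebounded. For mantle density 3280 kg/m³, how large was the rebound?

0.207 km

Removing the load lets mantle flow back in; uplift u satisfies ρ_ice t = ρ_m u.
u = t ρ_ice/ρ_m = 0.7373 km × 920/3280 = 0.207 km.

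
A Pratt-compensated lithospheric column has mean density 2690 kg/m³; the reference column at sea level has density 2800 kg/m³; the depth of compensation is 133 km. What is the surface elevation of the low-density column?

ρ_ref D = ρ (D + h) → h = D (ρ_ref − ρ)/ρ.
h = 133 km × (2800 − 2690)/2690 = 5.44 km.

5.44 km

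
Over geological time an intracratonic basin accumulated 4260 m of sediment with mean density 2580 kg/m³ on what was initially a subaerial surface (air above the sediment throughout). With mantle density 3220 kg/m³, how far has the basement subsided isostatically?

3410 m

Subaerial load: s = t ρ_sed / ρ_m = 4260 m × 2580/3220 = 3410 m.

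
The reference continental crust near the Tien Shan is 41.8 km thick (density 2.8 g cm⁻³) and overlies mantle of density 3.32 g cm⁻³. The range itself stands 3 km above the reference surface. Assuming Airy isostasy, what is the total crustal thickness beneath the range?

Root depth r = h ρ_c / (ρ_m − ρ_c) = 3 km × 2.8 / 0.52 = 16.15 km.
Total thickness = T + h + r = 41.8 km + 3 km + 16.15 km = 61 km.

61 km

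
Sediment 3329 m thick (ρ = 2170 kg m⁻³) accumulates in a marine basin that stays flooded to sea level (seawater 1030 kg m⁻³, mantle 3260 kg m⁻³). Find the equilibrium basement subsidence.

Submarine loading: the sediment displaces seawater, and the subsidence is in turn flooded, so s (ρ_m − ρ_w) = t (ρ_sed − ρ_w).
s = 3329 m × (2170 − 1030) / (3260 − 1030) = 1700 m.

1700 m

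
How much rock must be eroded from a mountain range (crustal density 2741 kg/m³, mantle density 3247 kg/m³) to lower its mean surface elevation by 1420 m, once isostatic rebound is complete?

Net drop Δ = e − u = e − e ρ_c/ρ_m = e (ρ_m − ρ_c)/ρ_m.
e = Δ ρ_m/(ρ_m − ρ_c) = 1420 m × 3247/506 = 9110 m.

9110 m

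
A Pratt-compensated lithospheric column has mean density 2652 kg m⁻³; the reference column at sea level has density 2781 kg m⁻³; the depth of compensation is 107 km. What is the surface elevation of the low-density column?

ρ_ref D = ρ (D + h) → h = D (ρ_ref − ρ)/ρ.
h = 107 km × (2781 − 2652)/2652 = 5.2 km.

5.2 km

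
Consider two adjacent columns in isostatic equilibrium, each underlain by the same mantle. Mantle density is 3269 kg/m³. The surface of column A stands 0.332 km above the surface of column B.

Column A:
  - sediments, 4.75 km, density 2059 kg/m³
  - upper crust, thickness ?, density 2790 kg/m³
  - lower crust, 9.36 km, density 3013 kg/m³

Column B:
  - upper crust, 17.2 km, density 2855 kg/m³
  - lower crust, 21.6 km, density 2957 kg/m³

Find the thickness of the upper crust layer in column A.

14.2 km

Take the compensation level at the base of the deeper column (depth z_c below the surface of column A) and equate Σ ρ_i t_i down to z_c; mantle fills any gap and the z_c terms cancel.
Column A: 4.75×2059 + x×2790 + 9.36×3013 + (z_c − 14.11 − x)×3269
Column B: 0.332×0 + 17.2×2855 + 21.6×2957 + (z_c − 0.332 − 38.8)×3269
The z_c×3269 term appears on both sides and cancels. Collect the known terms of each column as K = Σ(ρt)_known − 3269 × (depth of known layers): K_A = 37981.93 − 3269×14.11 = −8143.66; K_B = 112977.2 − 3269×(0.332 + 38.8) = −14945.308.
Balance: K_A − x×(3269 − 2790) = K_B, so x = (K_A − K_B)/(3269 − 2790) = 6801.65/479 = 14.2 km.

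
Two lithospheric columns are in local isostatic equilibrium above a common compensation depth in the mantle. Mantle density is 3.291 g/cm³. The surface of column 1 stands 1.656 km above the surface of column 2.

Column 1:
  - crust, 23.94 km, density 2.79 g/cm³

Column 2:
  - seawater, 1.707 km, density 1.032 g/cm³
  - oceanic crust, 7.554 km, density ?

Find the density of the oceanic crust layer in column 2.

2.94 g/cm³

Take the compensation level at the base of the deeper column (depth z_c below the surface of column 1) and equate Σ ρ_i t_i down to z_c; mantle fills any gap and the z_c terms cancel.
Column 1: 23.94×2.79 + (z_c − 23.94)×3.291
Column 2: 1.656×0 + 1.707×1.032 + 7.554×ρ + (z_c − 1.656 − 9.261)×3.291
The z_c×3.291 term appears on both sides and cancels. Collect the known terms of each column as K = Σ(ρt)_known − 3.291 × (depth of known layers): K_1 = 66.7926 − 3.291×23.94 = −11.99394; K_2 = 1.761624 − 3.291×(1.656 + 9.261) = −34.166223.
Balance: K_1 = K_2 + 7.554×ρ, so ρ = (K_1 − K_2)/7.554 = 22.1723/7.554 = 2.94 g/cm³.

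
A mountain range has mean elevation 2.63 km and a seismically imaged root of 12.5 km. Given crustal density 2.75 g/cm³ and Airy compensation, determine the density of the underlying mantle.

Airy balance: ρ_c h = (ρ_m − ρ_c) r → ρ_m = ρ_c (1 + h/r).
ρ_m = 2.75 × (1 + 2.63 km/12.5 km) = 3.33 g/cm³.

3.33 g/cm³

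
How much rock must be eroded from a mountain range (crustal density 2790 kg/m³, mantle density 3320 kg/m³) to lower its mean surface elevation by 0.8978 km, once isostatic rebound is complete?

5.62 km

Net drop Δ = e − u = e − e ρ_c/ρ_m = e (ρ_m − ρ_c)/ρ_m.
e = Δ ρ_m/(ρ_m − ρ_c) = 0.8978 km × 3320/530 = 5.62 km.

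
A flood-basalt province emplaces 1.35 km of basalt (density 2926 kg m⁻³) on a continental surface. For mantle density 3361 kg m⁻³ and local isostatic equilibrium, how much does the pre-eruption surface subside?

1.18 km

Subaerial loading: s = t ρ_load / ρ_m.
s = 1.35 km × 2926/3361 = 1.18 km.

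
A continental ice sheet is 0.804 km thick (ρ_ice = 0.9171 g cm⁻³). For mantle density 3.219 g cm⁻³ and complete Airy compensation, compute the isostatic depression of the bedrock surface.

By Archimedes' principle applied to the lithosphere: the ice load ρ_ice t is balanced by mantle displaced below, ρ_m s.
s = t ρ_ice / ρ_m = 0.804 km × 0.9171/3.219 = 0.229 km.

0.229 km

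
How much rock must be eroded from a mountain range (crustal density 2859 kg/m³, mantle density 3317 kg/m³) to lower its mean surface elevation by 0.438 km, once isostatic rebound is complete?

Net drop Δ = e − u = e − e ρ_c/ρ_m = e (ρ_m − ρ_c)/ρ_m.
e = Δ ρ_m/(ρ_m − ρ_c) = 0.438 km × 3317/458 = 3.17 km.

3.17 km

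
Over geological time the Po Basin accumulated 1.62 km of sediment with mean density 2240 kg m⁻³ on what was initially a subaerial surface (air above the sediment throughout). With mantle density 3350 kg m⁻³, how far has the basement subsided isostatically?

1.08 km

Subaerial load: s = t ρ_sed / ρ_m = 1.62 km × 2240/3350 = 1.08 km.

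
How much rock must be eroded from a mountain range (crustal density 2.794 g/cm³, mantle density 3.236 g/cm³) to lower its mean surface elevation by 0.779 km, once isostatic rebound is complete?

5.7 km

Net drop Δ = e − u = e − e ρ_c/ρ_m = e (ρ_m − ρ_c)/ρ_m.
e = Δ ρ_m/(ρ_m − ρ_c) = 0.779 km × 3.236/0.442 = 5.7 km.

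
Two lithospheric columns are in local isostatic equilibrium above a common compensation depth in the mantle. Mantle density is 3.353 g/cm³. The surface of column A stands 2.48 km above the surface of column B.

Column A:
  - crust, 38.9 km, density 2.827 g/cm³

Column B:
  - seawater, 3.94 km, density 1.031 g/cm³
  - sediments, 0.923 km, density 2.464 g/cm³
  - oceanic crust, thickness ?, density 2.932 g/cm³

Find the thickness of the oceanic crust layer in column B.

Take the compensation level at the base of the deeper column (depth z_c below the surface of column A) and equate Σ ρ_i t_i down to z_c; mantle fills any gap and the z_c terms cancel.
Column A: 38.9×2.827 + (z_c − 38.9)×3.353
Column B: 2.48×0 + 3.94×1.031 + 0.923×2.464 + x×2.932 + (z_c − 2.48 − 4.863 − x)×3.353
The z_c×3.353 term appears on both sides and cancels. Collect the known terms of each column as K = Σ(ρt)_known − 3.353 × (depth of known layers): K_A = 109.9703 − 3.353×38.9 = −20.4614; K_B = 6.336412 − 3.353×(2.48 + 4.863) = −18.284667.
Balance: K_A = K_B − x×(3.353 − 2.932), so x = (K_B − K_A)/(3.353 − 2.932) = 2.17673/0.421 = 5.17 km.

5.17 km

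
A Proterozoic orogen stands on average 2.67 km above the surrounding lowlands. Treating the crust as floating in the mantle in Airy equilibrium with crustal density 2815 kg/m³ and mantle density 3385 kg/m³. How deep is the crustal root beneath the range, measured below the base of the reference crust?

13.2 km

In Airy isostatic equilibrium: the weight of the topography is balanced by the buoyancy of the root, ρ_c h = (ρ_m − ρ_c) r.
r = h · ρ_c / (ρ_m − ρ_c) = 2.67 km × 2815 / (3385 − 2815) = 13.2 km.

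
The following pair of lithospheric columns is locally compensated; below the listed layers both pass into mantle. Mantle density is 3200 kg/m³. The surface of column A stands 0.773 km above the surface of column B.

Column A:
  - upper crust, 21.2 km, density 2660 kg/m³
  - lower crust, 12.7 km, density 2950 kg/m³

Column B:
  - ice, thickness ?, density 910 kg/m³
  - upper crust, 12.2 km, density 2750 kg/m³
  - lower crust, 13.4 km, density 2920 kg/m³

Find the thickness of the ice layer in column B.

1.27 km

Take the compensation level at the base of the deeper column (depth z_c below the surface of column A) and equate Σ ρ_i t_i down to z_c; mantle fills any gap and the z_c terms cancel.
Column A: 21.2×2660 + 12.7×2950 + (z_c − 33.9)×3200
Column B: 0.773×0 + x×910 + 12.2×2750 + 13.4×2920 + (z_c − 0.773 − 25.6 − x)×3200
The z_c×3200 term appears on both sides and cancels. Collect the known terms of each column as K = Σ(ρt)_known − 3200 × (depth of known layers): K_A = 93857 − 3200×33.9 = −14623; K_B = 72678 − 3200×(0.773 + 25.6) = −11715.6.
Balance: K_A = K_B − x×(3200 − 910), so x = (K_B − K_A)/(3200 − 910) = 2907.4/2290 = 1.27 km.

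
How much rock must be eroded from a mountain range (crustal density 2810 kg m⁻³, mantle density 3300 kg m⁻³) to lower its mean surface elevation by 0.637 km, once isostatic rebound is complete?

4.29 km

Net drop Δ = e − u = e − e ρ_c/ρ_m = e (ρ_m − ρ_c)/ρ_m.
e = Δ ρ_m/(ρ_m − ρ_c) = 0.637 km × 3300/490 = 4.29 km.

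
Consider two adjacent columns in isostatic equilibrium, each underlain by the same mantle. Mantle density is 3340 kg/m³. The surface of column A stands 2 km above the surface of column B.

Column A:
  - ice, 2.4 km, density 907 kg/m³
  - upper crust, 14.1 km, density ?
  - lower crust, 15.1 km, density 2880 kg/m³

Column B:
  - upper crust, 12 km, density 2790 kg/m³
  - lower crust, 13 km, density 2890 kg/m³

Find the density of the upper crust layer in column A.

2890 kg/m³

Take the compensation level at the base of the deeper column (depth z_c below the surface of column A) and equate Σ ρ_i t_i down to z_c; mantle fills any gap and the z_c terms cancel.
Column A: 2.4×907 + 14.1×ρ + 15.1×2880 + (z_c − 31.6)×3340
Column B: 2×0 + 12×2790 + 13×2890 + (z_c − 2 − 25)×3340
The z_c×3340 term appears on both sides and cancels. Collect the known terms of each column as K = Σ(ρt)_known − 3340 × (depth of known layers): K_A = 45664.8 − 3340×31.6 = −59879.2; K_B = 71050 − 3340×(2 + 25) = −19130.
Balance: K_A + 14.1×ρ = K_B, so ρ = (K_B − K_A)/14.1 = 40749.2/14.1 = 2890 kg/m³.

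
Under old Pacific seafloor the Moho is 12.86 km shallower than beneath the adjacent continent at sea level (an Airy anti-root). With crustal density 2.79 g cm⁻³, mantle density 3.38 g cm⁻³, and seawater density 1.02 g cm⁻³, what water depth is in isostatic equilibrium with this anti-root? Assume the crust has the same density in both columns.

Replacing a thickness d of crust by seawater at the top must be balanced by replacing crust with mantle at the base: d (ρ_c − ρ_w) = a (ρ_m − ρ_c).
d = a (ρ_m − ρ_c)/(ρ_c − ρ_w) = 12.86 km × 0.59/1.77 = 4.29 km.

4.29 km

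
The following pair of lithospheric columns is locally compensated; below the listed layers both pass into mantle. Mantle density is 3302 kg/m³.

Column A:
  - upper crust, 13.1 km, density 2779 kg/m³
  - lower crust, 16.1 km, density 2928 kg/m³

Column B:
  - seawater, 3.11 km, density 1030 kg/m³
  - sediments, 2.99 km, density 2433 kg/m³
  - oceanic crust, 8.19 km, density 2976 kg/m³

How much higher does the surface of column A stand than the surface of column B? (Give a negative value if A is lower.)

0.163 km

For any compensation level in the mantle, the mantle terms cancel and isostasy reduces to e = (Σt_A − Σt_B) − (Σ(ρt)_A − Σ(ρt)_B) / ρ_m.
Σt_A = 29.2 km; Σt_B = 14.29 km; Σ(ρt)_A = 83545.7; Σ(ρt)_B = 34851.41 (in km·kg/m³).
e = (29.2 − 14.29) − (83545.7 − 34851.41) / 3302 = 0.163 km.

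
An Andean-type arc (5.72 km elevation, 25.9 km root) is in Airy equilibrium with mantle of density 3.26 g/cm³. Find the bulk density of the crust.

ρ_c h = (ρ_m − ρ_c) r → ρ_c (h + r) = ρ_m r → ρ_c = ρ_m r / (h + r).
ρ_c = 3.26 × 25.9 km / (5.72 km + 25.9 km) = 2.67 g/cm³.

2.67 g/cm³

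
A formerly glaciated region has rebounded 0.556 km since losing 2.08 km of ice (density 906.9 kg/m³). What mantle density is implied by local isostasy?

3390 kg/m³

ρ_m = ρ_ice t / u = 906.9 × 2.08 km/0.556 km = 3390 kg/m³.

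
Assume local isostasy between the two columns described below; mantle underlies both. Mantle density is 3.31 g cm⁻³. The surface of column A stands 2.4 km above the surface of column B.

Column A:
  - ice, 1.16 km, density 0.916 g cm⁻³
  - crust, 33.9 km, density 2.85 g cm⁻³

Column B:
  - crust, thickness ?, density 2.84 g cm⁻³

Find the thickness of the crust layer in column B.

Take the compensation level at the base of the deeper column (depth z_c below the surface of column A) and equate Σ ρ_i t_i down to z_c; mantle fills any gap and the z_c terms cancel.
Column A: 1.16×0.916 + 33.9×2.85 + (z_c − 35.06)×3.31
Column B: 2.4×0 + x×2.84 + (z_c − 2.4 − 0 − x)×3.31
The z_c×3.31 term appears on both sides and cancels. Collect the known terms of each column as K = Σ(ρt)_known − 3.31 × (depth of known layers): K_A = 97.67756 − 3.31×35.06 = −18.37104; K_B = 0 − 3.31×(2.4 + 0) = −7.944.
Balance: K_A = K_B − x×(3.31 − 2.84), so x = (K_B − K_A)/(3.31 − 2.84) = 10.427/0.47 = 22.2 km.

22.2 km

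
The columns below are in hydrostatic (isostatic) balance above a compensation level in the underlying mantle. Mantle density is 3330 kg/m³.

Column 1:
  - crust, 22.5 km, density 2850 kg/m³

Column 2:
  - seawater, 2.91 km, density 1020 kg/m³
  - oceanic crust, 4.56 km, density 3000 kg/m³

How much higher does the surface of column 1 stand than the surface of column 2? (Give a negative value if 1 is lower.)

0.773 km

For any compensation level in the mantle, the mantle terms cancel and isostasy reduces to e = (Σt_1 − Σt_2) − (Σ(ρt)_1 − Σ(ρt)_2) / ρ_m.
Σt_1 = 22.5 km; Σt_2 = 7.47 km; Σ(ρt)_1 = 64125; Σ(ρt)_2 = 16648.2 (in km·kg/m³).
e = (22.5 − 7.47) − (64125 − 16648.2) / 3330 = 0.773 km.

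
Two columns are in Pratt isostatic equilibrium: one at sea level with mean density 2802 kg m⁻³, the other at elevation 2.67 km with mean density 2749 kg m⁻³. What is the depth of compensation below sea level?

ρ_ref D = ρ (D + h) → D (ρ_ref − ρ) = ρ h.
D = ρ h/(ρ_ref − ρ) = 2749 × 2.67 km/(2802 − 2749) = 138 km.

138 km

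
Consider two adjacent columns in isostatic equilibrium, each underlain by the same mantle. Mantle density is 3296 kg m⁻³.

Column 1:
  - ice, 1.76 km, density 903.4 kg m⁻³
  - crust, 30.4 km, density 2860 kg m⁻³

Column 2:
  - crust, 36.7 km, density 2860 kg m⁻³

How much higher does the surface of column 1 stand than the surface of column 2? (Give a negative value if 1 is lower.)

0.444 km

For any compensation level in the mantle, the mantle terms cancel and isostasy reduces to e = (Σt_1 − Σt_2) − (Σ(ρt)_1 − Σ(ρt)_2) / ρ_m.
Σt_1 = 32.16 km; Σt_2 = 36.7 km; Σ(ρt)_1 = 88533.984; Σ(ρt)_2 = 104962 (in km·kg m⁻³).
e = (32.16 − 36.7) − (88533.984 − 104962) / 3296 = 0.444 km.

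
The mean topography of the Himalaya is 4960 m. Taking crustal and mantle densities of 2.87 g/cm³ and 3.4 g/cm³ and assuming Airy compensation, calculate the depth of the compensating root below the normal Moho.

For local isostatic compensation: the weight of the topography is balanced by the buoyancy of the root, ρ_c h = (ρ_m − ρ_c) r.
r = h · ρ_c / (ρ_m − ρ_c) = 4960 m × 2.87 / (3.4 − 2.87) = 26900 m.

26900 m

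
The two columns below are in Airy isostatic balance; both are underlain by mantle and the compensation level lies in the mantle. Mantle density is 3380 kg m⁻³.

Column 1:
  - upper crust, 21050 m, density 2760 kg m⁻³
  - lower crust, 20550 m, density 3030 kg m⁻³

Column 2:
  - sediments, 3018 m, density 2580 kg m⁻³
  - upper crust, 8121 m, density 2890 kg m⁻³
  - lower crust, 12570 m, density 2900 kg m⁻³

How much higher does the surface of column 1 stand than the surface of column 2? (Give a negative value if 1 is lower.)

For any compensation level in the mantle, the mantle terms cancel and isostasy reduces to e = (Σt_1 − Σt_2) − (Σ(ρt)_1 − Σ(ρt)_2) / ρ_m.
Σt_1 = 41600 m; Σt_2 = 23709 m; Σ(ρt)_1 = 120364500; Σ(ρt)_2 = 67709130 (in m·kg m⁻³).
e = (41600 − 23709) − (120364500 − 67709130) / 3380 = 2310 m.

2310 m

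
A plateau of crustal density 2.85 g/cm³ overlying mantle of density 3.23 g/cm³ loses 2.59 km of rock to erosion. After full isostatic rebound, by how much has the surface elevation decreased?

Rebound u = e ρ_c/ρ_m = 2.59 km × 2.85/3.23 = 2.285 km.
Net surface drop = e − u = 2.59 km − 2.285 km = e (ρ_m − ρ_c)/ρ_m = 0.305 km.

0.305 km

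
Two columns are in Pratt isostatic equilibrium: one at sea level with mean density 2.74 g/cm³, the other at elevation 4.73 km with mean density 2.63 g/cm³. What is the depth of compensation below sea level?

113 km

ρ_ref D = ρ (D + h) → D (ρ_ref − ρ) = ρ h.
D = ρ h/(ρ_ref − ρ) = 2.63 × 4.73 km/(2.74 − 2.63) = 113 km.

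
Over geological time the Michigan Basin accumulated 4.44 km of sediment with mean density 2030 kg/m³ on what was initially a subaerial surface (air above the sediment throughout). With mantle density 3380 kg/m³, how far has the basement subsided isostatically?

Subaerial load: s = t ρ_sed / ρ_m = 4.44 km × 2030/3380 = 2.67 km.

2.67 km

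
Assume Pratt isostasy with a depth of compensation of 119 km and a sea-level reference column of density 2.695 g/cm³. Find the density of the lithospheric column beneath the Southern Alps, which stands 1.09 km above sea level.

Pratt balance: ρ_ref D = ρ (D + h).
ρ = ρ_ref D/(D + h) = 2.695 × 119 km/(119 km + 1.09 km) = 2.67 g/cm³.

2.67 g/cm³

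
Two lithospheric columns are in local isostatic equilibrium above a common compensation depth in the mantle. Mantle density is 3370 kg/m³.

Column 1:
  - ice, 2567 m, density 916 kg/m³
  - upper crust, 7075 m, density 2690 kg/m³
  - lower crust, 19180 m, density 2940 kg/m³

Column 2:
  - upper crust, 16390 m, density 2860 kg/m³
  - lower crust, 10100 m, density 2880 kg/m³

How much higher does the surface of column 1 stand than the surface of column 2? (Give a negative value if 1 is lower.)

For any compensation level in the mantle, the mantle terms cancel and isostasy reduces to e = (Σt_1 − Σt_2) − (Σ(ρt)_1 − Σ(ρt)_2) / ρ_m.
Σt_1 = 28822 m; Σt_2 = 26490 m; Σ(ρt)_1 = 77772322; Σ(ρt)_2 = 75963400 (in m·kg/m³).
e = (28822 − 26490) − (77772322 − 75963400) / 3370 = 1800 m.

1800 m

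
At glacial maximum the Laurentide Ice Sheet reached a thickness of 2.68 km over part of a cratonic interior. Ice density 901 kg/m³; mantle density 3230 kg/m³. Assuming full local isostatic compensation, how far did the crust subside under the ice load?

In Airy isostatic equilibrium: the ice load ρ_ice t is balanced by mantle displaced below, ρ_m s.
s = t ρ_ice / ρ_m = 2.68 km × 901/3230 = 0.748 km.

0.748 km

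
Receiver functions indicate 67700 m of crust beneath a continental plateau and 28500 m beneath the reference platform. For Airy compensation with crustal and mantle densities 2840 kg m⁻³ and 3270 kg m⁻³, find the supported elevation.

Excess crust Δ = 67700 m − 28500 m = 39200 m, split between elevation h and root r with h + r = Δ.
Airy balance ρ_c h = (ρ_m − ρ_c) r gives r = h ρ_c/(ρ_m − ρ_c), so h (1 + ρ_c/(ρ_m − ρ_c)) = Δ, i.e. h = Δ (ρ_m − ρ_c)/ρ_m.
h = 39200 m × 430/3270 = 5150 m.

5150 m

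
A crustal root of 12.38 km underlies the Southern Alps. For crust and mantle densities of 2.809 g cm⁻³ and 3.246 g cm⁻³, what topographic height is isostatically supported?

1.93 km

For local isostatic compensation: ρ_c h = (ρ_m − ρ_c) r.
h = r (ρ_m − ρ_c) / ρ_c = 12.38 km × (3.246 − 2.809) / 2.809 = 1.93 km.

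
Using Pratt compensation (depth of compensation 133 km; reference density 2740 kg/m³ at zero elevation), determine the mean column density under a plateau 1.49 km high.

2710 kg/m³

Pratt balance: ρ_ref D = ρ (D + h).
ρ = ρ_ref D/(D + h) = 2740 × 133 km/(133 km + 1.49 km) = 2710 kg/m³.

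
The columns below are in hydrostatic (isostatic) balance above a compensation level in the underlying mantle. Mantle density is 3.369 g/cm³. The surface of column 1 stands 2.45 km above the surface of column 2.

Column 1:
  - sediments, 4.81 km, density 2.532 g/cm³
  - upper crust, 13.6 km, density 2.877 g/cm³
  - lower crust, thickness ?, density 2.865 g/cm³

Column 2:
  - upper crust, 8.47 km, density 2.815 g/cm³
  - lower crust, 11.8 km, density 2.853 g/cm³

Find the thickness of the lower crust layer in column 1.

16.5 km

Take the compensation level at the base of the deeper column (depth z_c below the surface of column 1) and equate Σ ρ_i t_i down to z_c; mantle fills any gap and the z_c terms cancel.
Column 1: 4.81×2.532 + 13.6×2.877 + x×2.865 + (z_c − 18.41 − x)×3.369
Column 2: 2.45×0 + 8.47×2.815 + 11.8×2.853 + (z_c − 2.45 − 20.27)×3.369
The z_c×3.369 term appears on both sides and cancels. Collect the known terms of each column as K = Σ(ρt)_known − 3.369 × (depth of known layers): K_1 = 51.30612 − 3.369×18.41 = −10.71717; K_2 = 57.50845 − 3.369×(2.45 + 20.27) = −19.03523.
Balance: K_1 − x×(3.369 − 2.865) = K_2, so x = (K_1 − K_2)/(3.369 − 2.865) = 8.31806/0.504 = 16.5 km.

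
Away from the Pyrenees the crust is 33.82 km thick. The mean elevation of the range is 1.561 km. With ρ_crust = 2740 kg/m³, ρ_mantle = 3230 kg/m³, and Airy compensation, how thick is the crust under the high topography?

Root depth r = h ρ_c / (ρ_m − ρ_c) = 1.561 km × 2740 / 490 = 8.729 km.
Total thickness = T + h + r = 33.82 km + 1.561 km + 8.729 km = 44.1 km.

44.1 km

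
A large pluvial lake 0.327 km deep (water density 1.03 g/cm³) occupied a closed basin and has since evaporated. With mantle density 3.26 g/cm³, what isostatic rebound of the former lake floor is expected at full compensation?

0.103 km

u = d ρ_w/ρ_m = 0.327 km × 1.03/3.26 = 0.103 km.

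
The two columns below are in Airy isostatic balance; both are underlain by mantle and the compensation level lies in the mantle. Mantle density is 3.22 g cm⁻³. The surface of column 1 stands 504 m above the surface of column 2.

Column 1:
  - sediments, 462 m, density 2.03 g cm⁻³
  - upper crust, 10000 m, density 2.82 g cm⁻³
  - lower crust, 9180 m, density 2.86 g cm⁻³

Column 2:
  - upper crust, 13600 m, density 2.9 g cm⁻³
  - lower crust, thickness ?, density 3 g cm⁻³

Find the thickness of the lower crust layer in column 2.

Take the compensation level at the base of the deeper column (depth z_c below the surface of column 1) and equate Σ ρ_i t_i down to z_c; mantle fills any gap and the z_c terms cancel.
Column 1: 462×2.03 + 10000×2.82 + 9180×2.86 + (z_c − 19642)×3.22
Column 2: 504×0 + 13600×2.9 + x×3 + (z_c − 504 − 13600 − x)×3.22
The z_c×3.22 term appears on both sides and cancels. Collect the known terms of each column as K = Σ(ρt)_known − 3.22 × (depth of known layers): K_1 = 55392.66 − 3.22×19642 = −7854.58; K_2 = 39440 − 3.22×(504 + 13600) = −5974.88.
Balance: K_1 = K_2 − x×(3.22 − 3), so x = (K_2 − K_1)/(3.22 − 3) = 1879.7/0.22 = 8540 m.

8540 m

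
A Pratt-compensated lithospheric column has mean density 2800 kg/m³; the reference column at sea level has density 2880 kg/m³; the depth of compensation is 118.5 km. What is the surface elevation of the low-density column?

ρ_ref D = ρ (D + h) → h = D (ρ_ref − ρ)/ρ.
h = 118.5 km × (2880 − 2800)/2800 = 3.39 km.

3.39 km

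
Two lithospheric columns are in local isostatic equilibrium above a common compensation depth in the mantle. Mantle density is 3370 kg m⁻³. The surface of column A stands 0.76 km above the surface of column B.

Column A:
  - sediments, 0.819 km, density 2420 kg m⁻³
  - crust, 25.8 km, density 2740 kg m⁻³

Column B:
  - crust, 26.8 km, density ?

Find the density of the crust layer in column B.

2830 kg m⁻³

Take the compensation level at the base of the deeper column (depth z_c below the surface of column A) and equate Σ ρ_i t_i down to z_c; mantle fills any gap and the z_c terms cancel.
Column A: 0.819×2420 + 25.8×2740 + (z_c − 26.619)×3370
Column B: 0.76×0 + 26.8×ρ + (z_c − 0.76 − 26.8)×3370
The z_c×3370 term appears on both sides and cancels. Collect the known terms of each column as K = Σ(ρt)_known − 3370 × (depth of known layers): K_A = 72673.98 − 3370×26.619 = −17032.05; K_B = 0 − 3370×(0.76 + 26.8) = −92877.2.
Balance: K_A = K_B + 26.8×ρ, so ρ = (K_A − K_B)/26.8 = 75845.2/26.8 = 2830 kg m⁻³.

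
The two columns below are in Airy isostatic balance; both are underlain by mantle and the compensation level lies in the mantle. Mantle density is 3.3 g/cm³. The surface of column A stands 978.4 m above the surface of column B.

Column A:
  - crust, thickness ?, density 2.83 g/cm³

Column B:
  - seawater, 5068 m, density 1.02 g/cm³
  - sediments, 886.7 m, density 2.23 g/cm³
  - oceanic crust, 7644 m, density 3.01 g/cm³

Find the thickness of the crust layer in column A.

Take the compensation level at the base of the deeper column (depth z_c below the surface of column A) and equate Σ ρ_i t_i down to z_c; mantle fills any gap and the z_c terms cancel.
Column A: x×2.83 + (z_c − 0 − x)×3.3
Column B: 978.4×0 + 5068×1.02 + 886.7×2.23 + 7644×3.01 + (z_c − 978.4 − 13598.7)×3.3
The z_c×3.3 term appears on both sides and cancels. Collect the known terms of each column as K = Σ(ρt)_known − 3.3 × (depth of known layers): K_A = 0 − 3.3×0 = 0; K_B = 30155.141 − 3.3×(978.4 + 13598.7) = −17949.289.
Balance: K_A − x×(3.3 − 2.83) = K_B, so x = (K_A − K_B)/(3.3 − 2.83) = 17949.3/0.47 = 38200 m.

38200 m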